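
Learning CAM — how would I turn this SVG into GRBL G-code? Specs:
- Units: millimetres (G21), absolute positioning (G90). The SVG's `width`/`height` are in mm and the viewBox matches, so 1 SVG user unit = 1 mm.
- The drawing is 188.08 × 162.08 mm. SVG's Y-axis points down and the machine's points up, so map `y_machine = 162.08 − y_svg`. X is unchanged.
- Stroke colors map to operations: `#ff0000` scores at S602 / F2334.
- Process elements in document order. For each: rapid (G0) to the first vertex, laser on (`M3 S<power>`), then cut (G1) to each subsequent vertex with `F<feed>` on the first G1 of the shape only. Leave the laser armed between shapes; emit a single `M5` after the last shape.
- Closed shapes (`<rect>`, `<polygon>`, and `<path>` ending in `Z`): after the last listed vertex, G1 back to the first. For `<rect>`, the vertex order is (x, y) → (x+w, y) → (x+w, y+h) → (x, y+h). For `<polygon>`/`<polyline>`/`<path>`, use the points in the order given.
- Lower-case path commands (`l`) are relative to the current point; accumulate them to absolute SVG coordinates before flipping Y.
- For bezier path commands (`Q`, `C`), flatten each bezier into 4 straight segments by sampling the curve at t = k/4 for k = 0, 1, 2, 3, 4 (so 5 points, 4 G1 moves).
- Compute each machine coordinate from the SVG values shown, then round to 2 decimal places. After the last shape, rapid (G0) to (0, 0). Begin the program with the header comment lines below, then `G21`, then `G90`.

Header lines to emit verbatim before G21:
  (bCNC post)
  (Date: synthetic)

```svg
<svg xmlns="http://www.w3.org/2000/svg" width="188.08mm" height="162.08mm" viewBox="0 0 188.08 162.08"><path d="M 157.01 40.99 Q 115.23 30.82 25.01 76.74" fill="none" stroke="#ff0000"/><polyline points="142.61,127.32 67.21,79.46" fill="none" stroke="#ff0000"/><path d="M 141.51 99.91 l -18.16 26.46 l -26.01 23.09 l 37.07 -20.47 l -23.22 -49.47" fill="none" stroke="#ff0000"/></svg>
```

(bCNC post)
(Date: synthetic)
G21
G90
G0 X157.01 Y121.09
M3 S602
G1 X133.09 Y122.67 F2334
G1 X103.12 Y117.24
G1 X67.09 Y104.79
G1 X25.01 Y85.34
G0 X142.61 Y34.76
M3 S602
G1 X67.21 Y82.62 F2334
G0 X141.51 Y62.17
M3 S602
G1 X123.35 Y35.71 F2334
G1 X97.34 Y12.62
G1 X134.41 Y33.09
G1 X111.19 Y82.56
M5
G0 X0.00 Y0.00

Since the viewBox matches the mm dimensions, user units are millimetres directly. The only transform is the Y-flip y_m = 162.08 − y_svg.

Shape 1 is a quadratic bezier drawn with `<path>`. Its stroke #ff0000 means score at S602, F2334. After flipping Y the toolpath is (157.01,121.09) → (133.09,122.67) → (103.12,117.24) → (67.09,104.79) → (25.01,85.34).

Shape 2 is a line segment drawn with `<polyline>`. Its stroke #ff0000 means score at S602, F2334. After flipping Y the toolpath is (142.61,34.76) → (67.21,82.62).

Shape 3 is a open polyline drawn with `<path>`. Its stroke #ff0000 means score at S602, F2334. After flipping Y the toolpath is (141.51,62.17) → (123.35,35.71) → (97.34,12.62) → (134.41,33.09) → (111.19,82.56).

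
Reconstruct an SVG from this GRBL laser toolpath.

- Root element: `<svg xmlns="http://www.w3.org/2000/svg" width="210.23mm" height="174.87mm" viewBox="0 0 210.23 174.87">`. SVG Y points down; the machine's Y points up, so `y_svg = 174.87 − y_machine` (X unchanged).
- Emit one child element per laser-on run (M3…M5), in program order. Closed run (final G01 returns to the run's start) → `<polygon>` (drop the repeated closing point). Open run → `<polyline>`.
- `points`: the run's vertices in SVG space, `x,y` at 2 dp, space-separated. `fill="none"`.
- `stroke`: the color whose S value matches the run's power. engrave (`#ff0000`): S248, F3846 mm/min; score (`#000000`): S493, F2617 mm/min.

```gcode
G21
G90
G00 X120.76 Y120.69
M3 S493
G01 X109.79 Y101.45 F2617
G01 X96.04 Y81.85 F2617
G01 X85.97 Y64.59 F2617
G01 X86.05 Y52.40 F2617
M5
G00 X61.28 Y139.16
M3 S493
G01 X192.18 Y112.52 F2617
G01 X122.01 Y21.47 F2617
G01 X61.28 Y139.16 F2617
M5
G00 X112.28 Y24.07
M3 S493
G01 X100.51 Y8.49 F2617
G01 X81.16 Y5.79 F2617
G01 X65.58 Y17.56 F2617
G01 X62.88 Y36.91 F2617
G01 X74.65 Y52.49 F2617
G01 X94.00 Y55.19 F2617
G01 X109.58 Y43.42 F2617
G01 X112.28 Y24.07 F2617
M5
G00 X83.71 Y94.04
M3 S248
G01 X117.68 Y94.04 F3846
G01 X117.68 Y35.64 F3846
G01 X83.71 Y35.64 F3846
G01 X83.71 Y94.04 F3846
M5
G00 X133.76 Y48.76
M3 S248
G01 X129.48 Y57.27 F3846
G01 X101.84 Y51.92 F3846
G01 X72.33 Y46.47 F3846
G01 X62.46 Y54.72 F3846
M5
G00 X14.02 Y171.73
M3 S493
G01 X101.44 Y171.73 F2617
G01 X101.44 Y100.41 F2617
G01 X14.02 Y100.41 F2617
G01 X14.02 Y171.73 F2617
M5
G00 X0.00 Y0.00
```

<svg xmlns="http://www.w3.org/2000/svg" width="210.23mm" height="174.87mm" viewBox="0 0 210.23 174.87">
  <polyline points="120.76,54.18 109.79,73.42 96.04,93.02 85.97,110.28 86.05,122.47" fill="none" stroke="#000000"/>
  <polygon points="61.28,35.71 192.18,62.35 122.01,153.40" fill="none" stroke="#000000"/>
  <polygon points="112.28,150.80 100.51,166.38 81.16,169.08 65.58,157.31 62.88,137.96 74.65,122.38 94.00,119.68 109.58,131.45" fill="none" stroke="#000000"/>
  <polygon points="83.71,80.83 117.68,80.83 117.68,139.23 83.71,139.23" fill="none" stroke="#ff0000"/>
  <polyline points="133.76,126.11 129.48,117.60 101.84,122.95 72.33,128.40 62.46,120.15" fill="none" stroke="#ff0000"/>
  <polygon points="14.02,3.14 101.44,3.14 101.44,74.46 14.02,74.46" fill="none" stroke="#000000"/>
</svg>

Machine Y-up, SVG Y-down with viewBox height 174.87, so y_svg = 174.87 − y_machine; X carries over.

Run 1: S493 ⇒ score layer `#000000`. The run is open, so emit a `<polyline>` with points (Y-flipped): 120.76,54.18 109.79,73.42 96.04,93.02 85.97,110.28 86.05,122.47.

Run 2: S493 ⇒ score layer `#000000`. The run returns to its start, so emit a `<polygon>` with points (Y-flipped): 61.28,35.71 192.18,62.35 122.01,153.40.

Run 3: S493 ⇒ score layer `#000000`. The run returns to its start, so emit a `<polygon>` with points (Y-flipped): 112.28,150.80 100.51,166.38 81.16,169.08 65.58,157.31 62.88,137.96 74.65,122.38 94.00,119.68 109.58,131.45.

Run 4: S248 ⇒ engrave layer `#ff0000`. The run returns to its start, so emit a `<polygon>` with points (Y-flipped): 83.71,80.83 117.68,80.83 117.68,139.23 83.71,139.23.

Run 5: power S248 maps to stroke `#ff0000` (engrave). The run is open, so emit a `<polyline>` with points (Y-flipped): 133.76,126.11 129.48,117.60 101.84,122.95 72.33,128.40 62.46,120.15.

Run 6: power S493 maps to stroke `#000000` (score). The run returns to its start, so emit a `<polygon>` with points (Y-flipped): 14.02,3.14 101.44,3.14 101.44,74.46 14.02,74.46.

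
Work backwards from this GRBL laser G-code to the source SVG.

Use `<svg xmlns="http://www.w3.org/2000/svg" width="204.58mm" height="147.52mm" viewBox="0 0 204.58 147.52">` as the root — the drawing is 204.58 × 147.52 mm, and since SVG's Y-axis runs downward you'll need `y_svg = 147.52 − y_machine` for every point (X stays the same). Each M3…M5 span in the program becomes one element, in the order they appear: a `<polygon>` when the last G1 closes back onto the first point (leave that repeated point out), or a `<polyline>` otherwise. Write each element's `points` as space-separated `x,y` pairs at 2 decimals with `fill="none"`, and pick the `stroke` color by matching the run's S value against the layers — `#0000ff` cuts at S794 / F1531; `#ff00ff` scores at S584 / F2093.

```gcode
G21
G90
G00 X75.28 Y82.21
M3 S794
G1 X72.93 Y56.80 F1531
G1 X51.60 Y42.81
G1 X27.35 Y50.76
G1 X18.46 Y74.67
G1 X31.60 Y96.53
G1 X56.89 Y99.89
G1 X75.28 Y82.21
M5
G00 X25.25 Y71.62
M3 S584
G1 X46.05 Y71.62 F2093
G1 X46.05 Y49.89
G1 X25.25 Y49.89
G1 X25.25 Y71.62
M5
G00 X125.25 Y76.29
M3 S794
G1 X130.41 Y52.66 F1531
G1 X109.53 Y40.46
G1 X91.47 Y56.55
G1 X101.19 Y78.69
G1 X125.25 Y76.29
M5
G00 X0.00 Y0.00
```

<svg xmlns="http://www.w3.org/2000/svg" width="204.58mm" height="147.52mm" viewBox="0 0 204.58 147.52">
  <polygon points="75.28,65.31 72.93,90.72 51.60,104.71 27.35,96.76 18.46,72.85 31.60,50.99 56.89,47.63" fill="none" stroke="#0000ff"/>
  <polygon points="25.25,75.90 46.05,75.90 46.05,97.63 25.25,97.63" fill="none" stroke="#ff00ff"/>
  <polygon points="125.25,71.23 130.41,94.86 109.53,107.06 91.47,90.97 101.19,68.83" fill="none" stroke="#0000ff"/>
</svg>

y_svg = 147.52 − y_m.

[1] S794→`#0000ff` (cut); closed run; points: 75.28,65.31 72.93,90.72 51.60,104.71 27.35,96.76 18.46,72.85 31.60,50.99 56.89,47.63

[2] S584→`#ff00ff` (score); closed run; points: 25.25,75.90 46.05,75.90 46.05,97.63 25.25,97.63

[3] S794→`#0000ff` (cut); closed run; points: 125.25,71.23 130.41,94.86 109.53,107.06 91.47,90.97 101.19,68.83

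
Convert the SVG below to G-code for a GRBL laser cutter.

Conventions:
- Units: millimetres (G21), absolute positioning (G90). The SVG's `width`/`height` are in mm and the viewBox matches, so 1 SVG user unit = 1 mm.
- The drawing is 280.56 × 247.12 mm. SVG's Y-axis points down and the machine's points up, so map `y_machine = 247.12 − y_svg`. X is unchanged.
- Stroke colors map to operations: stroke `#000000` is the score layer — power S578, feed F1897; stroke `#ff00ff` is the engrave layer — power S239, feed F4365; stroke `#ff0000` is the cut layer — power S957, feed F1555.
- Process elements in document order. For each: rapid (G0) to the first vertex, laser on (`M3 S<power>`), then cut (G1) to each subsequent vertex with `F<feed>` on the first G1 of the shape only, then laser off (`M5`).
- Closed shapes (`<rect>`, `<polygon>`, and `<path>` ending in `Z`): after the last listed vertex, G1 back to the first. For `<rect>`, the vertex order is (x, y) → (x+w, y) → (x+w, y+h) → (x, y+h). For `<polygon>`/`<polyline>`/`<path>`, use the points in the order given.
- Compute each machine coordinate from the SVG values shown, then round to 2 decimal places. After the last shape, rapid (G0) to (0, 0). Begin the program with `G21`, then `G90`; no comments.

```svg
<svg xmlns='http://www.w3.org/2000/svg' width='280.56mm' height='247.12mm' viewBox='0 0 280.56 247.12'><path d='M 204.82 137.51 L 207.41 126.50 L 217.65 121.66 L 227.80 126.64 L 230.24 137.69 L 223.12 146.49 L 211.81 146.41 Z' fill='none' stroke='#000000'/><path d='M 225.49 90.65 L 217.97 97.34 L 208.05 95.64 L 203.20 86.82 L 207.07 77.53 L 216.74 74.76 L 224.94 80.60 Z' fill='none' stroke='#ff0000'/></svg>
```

G21
G90
G0 X204.82 Y109.61
M3 S578
G1 X207.41 Y120.62 F1897
G1 X217.65 Y125.46
G1 X227.80 Y120.48
G1 X230.24 Y109.43
G1 X223.12 Y100.63
G1 X211.81 Y100.71
G1 X204.82 Y109.61
M5
G0 X225.49 Y156.47
M3 S957
G1 X217.97 Y149.78 F1555
G1 X208.05 Y151.48
G1 X203.20 Y160.30
G1 X207.07 Y169.59
G1 X216.74 Y172.36
G1 X224.94 Y166.52
G1 X225.49 Y156.47
M5
G0 X0.00 Y0.00

Since the viewBox matches the mm dimensions, user units are millimetres directly. The only transform is the Y-flip y_m = 247.12 − y_svg.

Shape 1 is a regular polygon drawn with `<path>`. Its stroke #000000 means score at S578, F1897. After flipping Y the toolpath is (204.82,109.61) → (207.41,120.62) → (217.65,125.46) → (227.80,120.48) → (230.24,109.43) → (223.12,100.63) → (211.81,100.71) → (204.82,109.61), returning to the start.

Shape 2 is a regular polygon drawn with `<path>`. Its stroke #ff0000 means cut at S957, F1555. After flipping Y the toolpath is (225.49,156.47) → (217.97,149.78) → (208.05,151.48) → (203.20,160.30) → (207.07,169.59) → (216.74,172.36) → (224.94,166.52) → (225.49,156.47), returning to the start.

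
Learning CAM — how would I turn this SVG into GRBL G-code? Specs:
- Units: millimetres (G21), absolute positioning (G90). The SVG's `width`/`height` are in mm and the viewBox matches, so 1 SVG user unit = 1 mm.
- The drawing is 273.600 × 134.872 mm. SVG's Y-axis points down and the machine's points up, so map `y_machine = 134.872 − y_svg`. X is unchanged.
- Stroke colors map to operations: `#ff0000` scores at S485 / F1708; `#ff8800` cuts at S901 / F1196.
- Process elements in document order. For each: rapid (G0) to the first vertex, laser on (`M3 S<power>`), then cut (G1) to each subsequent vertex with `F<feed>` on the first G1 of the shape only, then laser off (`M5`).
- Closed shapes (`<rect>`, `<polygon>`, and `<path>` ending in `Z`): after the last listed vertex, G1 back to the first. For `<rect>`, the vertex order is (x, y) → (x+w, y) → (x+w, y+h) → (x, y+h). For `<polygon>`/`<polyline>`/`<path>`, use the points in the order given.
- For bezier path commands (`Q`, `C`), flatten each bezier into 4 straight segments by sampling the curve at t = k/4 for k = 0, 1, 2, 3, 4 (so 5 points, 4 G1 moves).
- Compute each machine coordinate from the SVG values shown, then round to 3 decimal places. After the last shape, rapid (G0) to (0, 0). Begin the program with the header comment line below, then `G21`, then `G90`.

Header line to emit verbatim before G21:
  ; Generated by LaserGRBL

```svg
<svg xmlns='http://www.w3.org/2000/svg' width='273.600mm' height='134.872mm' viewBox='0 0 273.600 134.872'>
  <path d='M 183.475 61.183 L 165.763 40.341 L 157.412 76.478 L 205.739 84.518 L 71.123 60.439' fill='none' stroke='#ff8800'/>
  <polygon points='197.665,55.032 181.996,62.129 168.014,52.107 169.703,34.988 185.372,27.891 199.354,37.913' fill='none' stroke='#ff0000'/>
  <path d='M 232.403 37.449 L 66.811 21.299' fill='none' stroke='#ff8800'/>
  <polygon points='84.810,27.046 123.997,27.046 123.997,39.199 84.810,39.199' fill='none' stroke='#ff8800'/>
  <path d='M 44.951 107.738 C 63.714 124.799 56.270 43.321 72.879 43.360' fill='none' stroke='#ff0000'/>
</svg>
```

; Generated by LaserGRBL
G21
G90
G0 X183.475 Y73.689
M3 S901
G1 X165.763 Y94.531 F1196
G1 X157.412 Y58.394
G1 X205.739 Y50.354
G1 X71.123 Y74.433
M5
G0 X197.665 Y79.840
M3 S485
G1 X181.996 Y72.743 F1708
G1 X168.014 Y82.765
G1 X169.703 Y99.884
G1 X185.372 Y106.981
G1 X199.354 Y96.959
G1 X197.665 Y79.840
M5
G0 X232.403 Y97.423
M3 S901
G1 X66.811 Y113.573 F1196
M5
G0 X84.810 Y107.826
M3 S901
G1 X123.997 Y107.826 F1196
G1 X123.997 Y95.673
G1 X84.810 Y95.673
G1 X84.810 Y107.826
M5
G0 X44.951 Y27.134
M3 S485
G1 X54.895 Y30.001 F1708
G1 X59.723 Y52.940
G1 X64.147 Y79.070
G1 X72.879 Y91.512
M5
G0 X0.000 Y0.000

1 u = 1 mm; y_m = 134.872 − y.

[1] `<path>` open polyline, #ff8800→cut S901 F1196: (183.475,73.689) → (165.763,94.531) → (157.412,58.394) → (205.739,50.354) → (71.123,74.433)

[2] `<polygon>` regular polygon, #ff0000→score S485 F1708: (197.665,79.840) → (181.996,72.743) → (168.014,82.765) → (169.703,99.884) → (185.372,106.981) → (199.354,96.959) → (197.665,79.840) (closed)

[3] `<path>` line segment, #ff8800→cut S901 F1196: (232.403,97.423) → (66.811,113.573)

[4] `<polygon>` rectangle, #ff8800→cut S901 F1196: (84.810,107.826) → (123.997,107.826) → (123.997,95.673) → (84.810,95.673) → (84.810,107.826) (closed)

[5] `<path>` cubic bezier, #ff0000→score S485 F1708: (44.951,27.134) → (54.895,30.001) → (59.723,52.940) → (64.147,79.070) → (72.879,91.512)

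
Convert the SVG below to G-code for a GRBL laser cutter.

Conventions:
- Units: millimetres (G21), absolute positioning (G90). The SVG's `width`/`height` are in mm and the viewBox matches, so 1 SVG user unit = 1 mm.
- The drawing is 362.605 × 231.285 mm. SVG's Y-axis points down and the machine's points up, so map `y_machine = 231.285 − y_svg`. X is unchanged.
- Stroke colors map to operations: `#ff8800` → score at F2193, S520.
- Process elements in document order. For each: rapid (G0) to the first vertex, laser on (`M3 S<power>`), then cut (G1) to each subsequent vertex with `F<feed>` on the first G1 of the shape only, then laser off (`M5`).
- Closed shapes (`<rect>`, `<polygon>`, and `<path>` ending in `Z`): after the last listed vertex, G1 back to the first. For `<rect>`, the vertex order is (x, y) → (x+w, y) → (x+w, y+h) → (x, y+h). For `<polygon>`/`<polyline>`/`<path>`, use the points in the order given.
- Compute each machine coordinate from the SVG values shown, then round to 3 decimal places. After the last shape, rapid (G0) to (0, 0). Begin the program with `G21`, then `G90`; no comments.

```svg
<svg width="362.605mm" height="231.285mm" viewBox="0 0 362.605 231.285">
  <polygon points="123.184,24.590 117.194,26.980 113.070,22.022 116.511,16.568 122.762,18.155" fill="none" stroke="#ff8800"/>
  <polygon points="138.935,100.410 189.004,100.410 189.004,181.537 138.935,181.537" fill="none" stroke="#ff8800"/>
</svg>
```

1 u = 1 mm; y_m = 231.285 − y.

[1] `<polygon>` regular polygon, #ff8800→score S520 F2193: (123.184,206.695) → (117.194,204.305) → (113.070,209.263) → (116.511,214.717) → (122.762,213.130) → (123.184,206.695) (closed)

[2] `<polygon>` rectangle, #ff8800→score S520 F2193: (138.935,130.875) → (189.004,130.875) → (189.004,49.748) → (138.935,49.748) → (138.935,130.875) (closed)

G21
G90
G0 X123.184 Y206.695
M3 S520
G1 X117.194 Y204.305 F2193
G1 X113.070 Y209.263
G1 X116.511 Y214.717
G1 X122.762 Y213.130
G1 X123.184 Y206.695
M5
G0 X138.935 Y130.875
M3 S520
G1 X189.004 Y130.875 F2193
G1 X189.004 Y49.748
G1 X138.935 Y49.748
G1 X138.935 Y130.875
M5
G0 X0.000 Y0.000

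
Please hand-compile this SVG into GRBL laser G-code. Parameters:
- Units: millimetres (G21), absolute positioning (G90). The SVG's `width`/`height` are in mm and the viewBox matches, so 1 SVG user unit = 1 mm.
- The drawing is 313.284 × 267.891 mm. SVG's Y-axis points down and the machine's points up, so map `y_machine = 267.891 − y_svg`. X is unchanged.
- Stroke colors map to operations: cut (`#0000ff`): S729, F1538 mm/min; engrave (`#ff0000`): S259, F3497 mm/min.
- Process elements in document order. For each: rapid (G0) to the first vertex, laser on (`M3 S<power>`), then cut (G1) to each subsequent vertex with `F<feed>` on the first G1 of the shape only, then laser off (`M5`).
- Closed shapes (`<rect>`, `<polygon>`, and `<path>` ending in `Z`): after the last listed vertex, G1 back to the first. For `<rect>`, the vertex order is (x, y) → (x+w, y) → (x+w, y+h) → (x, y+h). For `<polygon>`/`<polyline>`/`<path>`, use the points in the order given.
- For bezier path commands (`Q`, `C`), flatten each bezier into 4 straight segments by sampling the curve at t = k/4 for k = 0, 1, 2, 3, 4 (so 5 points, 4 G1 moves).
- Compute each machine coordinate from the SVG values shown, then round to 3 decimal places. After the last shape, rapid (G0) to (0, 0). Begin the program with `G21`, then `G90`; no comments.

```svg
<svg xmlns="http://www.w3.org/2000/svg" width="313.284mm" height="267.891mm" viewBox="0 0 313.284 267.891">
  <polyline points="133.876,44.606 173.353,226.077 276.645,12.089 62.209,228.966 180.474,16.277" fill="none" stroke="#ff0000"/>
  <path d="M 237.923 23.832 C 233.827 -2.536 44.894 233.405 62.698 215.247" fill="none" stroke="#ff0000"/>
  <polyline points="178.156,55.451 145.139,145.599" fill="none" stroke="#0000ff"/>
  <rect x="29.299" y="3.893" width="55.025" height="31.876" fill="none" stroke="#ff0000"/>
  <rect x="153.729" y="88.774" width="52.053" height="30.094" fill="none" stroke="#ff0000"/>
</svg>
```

G21
G90
G0 X133.876 Y223.285
M3 S259
G1 X173.353 Y41.814 F3497
G1 X276.645 Y255.802
G1 X62.209 Y38.925
G1 X180.474 Y251.614
M5
G0 X237.923 Y244.059
M3 S259
G1 X206.312 Y222.721 F3497
G1 X142.098 Y151.430
G1 X81.990 Y78.600
G1 X62.698 Y52.644
M5
G0 X178.156 Y212.440
M3 S729
G1 X145.139 Y122.292 F1538
M5
G0 X29.299 Y263.998
M3 S259
G1 X84.324 Y263.998 F3497
G1 X84.324 Y232.122
G1 X29.299 Y232.122
G1 X29.299 Y263.998
M5
G0 X153.729 Y179.117
M3 S259
G1 X205.782 Y179.117 F3497
G1 X205.782 Y149.023
G1 X153.729 Y149.023
G1 X153.729 Y179.117
M5
G0 X0.000 Y0.000

1 u = 1 mm; y_m = 267.891 − y.

[1] `<polyline>` open polyline, #ff0000→engrave S259 F3497: (133.876,223.285) → (173.353,41.814) → (276.645,255.802) → (62.209,38.925) → (180.474,251.614)

[2] `<path>` cubic bezier, #ff0000→engrave S259 F3497: (237.923,244.059) → (206.312,222.721) → (142.098,151.430) → (81.990,78.600) → (62.698,52.644)

[3] `<polyline>` line segment, #0000ff→cut S729 F1538: (178.156,212.440) → (145.139,122.292)

[4] `<rect>` rectangle, #ff0000→engrave S259 F3497: (29.299,263.998) → (84.324,263.998) → (84.324,232.122) → (29.299,232.122) → (29.299,263.998) (closed)

[5] `<rect>` rectangle, #ff0000→engrave S259 F3497: (153.729,179.117) → (205.782,179.117) → (205.782,149.023) → (153.729,149.023) → (153.729,179.117) (closed)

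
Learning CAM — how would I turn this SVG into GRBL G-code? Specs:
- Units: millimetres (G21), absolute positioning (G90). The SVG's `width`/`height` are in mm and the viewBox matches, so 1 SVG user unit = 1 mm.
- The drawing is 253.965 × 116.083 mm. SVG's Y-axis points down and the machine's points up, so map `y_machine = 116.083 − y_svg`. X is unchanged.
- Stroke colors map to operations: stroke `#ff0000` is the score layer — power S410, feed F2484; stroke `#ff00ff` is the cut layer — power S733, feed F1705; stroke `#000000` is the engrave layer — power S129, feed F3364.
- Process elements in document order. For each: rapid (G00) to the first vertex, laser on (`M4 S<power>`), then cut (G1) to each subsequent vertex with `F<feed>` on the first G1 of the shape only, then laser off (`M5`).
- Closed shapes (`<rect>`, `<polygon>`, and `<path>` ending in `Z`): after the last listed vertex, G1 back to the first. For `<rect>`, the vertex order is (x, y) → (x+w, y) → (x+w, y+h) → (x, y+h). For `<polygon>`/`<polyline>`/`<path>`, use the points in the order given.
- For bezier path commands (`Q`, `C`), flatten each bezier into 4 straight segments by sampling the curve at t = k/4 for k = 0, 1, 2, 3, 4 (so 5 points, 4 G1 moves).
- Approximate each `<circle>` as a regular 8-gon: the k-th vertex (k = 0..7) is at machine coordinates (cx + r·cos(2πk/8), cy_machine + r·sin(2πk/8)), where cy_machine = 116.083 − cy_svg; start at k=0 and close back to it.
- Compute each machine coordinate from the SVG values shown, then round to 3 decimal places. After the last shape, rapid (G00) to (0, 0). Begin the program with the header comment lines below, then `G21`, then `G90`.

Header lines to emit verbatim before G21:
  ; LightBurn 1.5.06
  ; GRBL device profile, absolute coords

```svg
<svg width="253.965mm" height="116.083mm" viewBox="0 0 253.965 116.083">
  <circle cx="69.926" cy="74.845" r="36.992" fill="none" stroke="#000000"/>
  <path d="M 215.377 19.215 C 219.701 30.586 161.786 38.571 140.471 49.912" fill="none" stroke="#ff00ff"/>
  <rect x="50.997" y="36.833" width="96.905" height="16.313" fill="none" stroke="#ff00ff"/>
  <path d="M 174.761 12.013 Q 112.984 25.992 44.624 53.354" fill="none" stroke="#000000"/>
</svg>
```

1 u = 1 mm; y_m = 116.083 − y.

[1] `<circle>` circle, #000000→engrave S129 F3364: (106.918,41.238) → (96.083,67.395) → (69.926,78.230) → (43.769,67.395) → (32.934,41.238) → (43.769,15.081) → (69.926,4.246) → (96.083,15.081) → (106.918,41.238) (closed)

[2] `<path>` cubic bezier, #ff00ff→cut S733 F1705: (215.377,96.868) → (208.495,88.869) → (187.539,81.508) → (161.775,74.153) → (140.471,66.171)

[3] `<rect>` rectangle, #ff00ff→cut S733 F1705: (50.997,79.250) → (147.902,79.250) → (147.902,62.937) → (50.997,62.937) → (50.997,79.250) (closed)

[4] `<path>` quadratic bezier, #000000→engrave S129 F3364: (174.761,104.070) → (143.461,96.244) → (111.338,86.745) → (78.393,75.574) → (44.624,62.729)

; LightBurn 1.5.06
; GRBL device profile, absolute coords
G21
G90
G00 X106.918 Y41.238
M4 S129
G1 X96.083 Y67.395 F3364
G1 X69.926 Y78.230
G1 X43.769 Y67.395
G1 X32.934 Y41.238
G1 X43.769 Y15.081
G1 X69.926 Y4.246
G1 X96.083 Y15.081
G1 X106.918 Y41.238
M5
G00 X215.377 Y96.868
M4 S733
G1 X208.495 Y88.869 F1705
G1 X187.539 Y81.508
G1 X161.775 Y74.153
G1 X140.471 Y66.171
M5
G00 X50.997 Y79.250
M4 S733
G1 X147.902 Y79.250 F1705
G1 X147.902 Y62.937
G1 X50.997 Y62.937
G1 X50.997 Y79.250
M5
G00 X174.761 Y104.070
M4 S129
G1 X143.461 Y96.244 F3364
G1 X111.338 Y86.745
G1 X78.393 Y75.574
G1 X44.624 Y62.729
M5
G00 X0.000 Y0.000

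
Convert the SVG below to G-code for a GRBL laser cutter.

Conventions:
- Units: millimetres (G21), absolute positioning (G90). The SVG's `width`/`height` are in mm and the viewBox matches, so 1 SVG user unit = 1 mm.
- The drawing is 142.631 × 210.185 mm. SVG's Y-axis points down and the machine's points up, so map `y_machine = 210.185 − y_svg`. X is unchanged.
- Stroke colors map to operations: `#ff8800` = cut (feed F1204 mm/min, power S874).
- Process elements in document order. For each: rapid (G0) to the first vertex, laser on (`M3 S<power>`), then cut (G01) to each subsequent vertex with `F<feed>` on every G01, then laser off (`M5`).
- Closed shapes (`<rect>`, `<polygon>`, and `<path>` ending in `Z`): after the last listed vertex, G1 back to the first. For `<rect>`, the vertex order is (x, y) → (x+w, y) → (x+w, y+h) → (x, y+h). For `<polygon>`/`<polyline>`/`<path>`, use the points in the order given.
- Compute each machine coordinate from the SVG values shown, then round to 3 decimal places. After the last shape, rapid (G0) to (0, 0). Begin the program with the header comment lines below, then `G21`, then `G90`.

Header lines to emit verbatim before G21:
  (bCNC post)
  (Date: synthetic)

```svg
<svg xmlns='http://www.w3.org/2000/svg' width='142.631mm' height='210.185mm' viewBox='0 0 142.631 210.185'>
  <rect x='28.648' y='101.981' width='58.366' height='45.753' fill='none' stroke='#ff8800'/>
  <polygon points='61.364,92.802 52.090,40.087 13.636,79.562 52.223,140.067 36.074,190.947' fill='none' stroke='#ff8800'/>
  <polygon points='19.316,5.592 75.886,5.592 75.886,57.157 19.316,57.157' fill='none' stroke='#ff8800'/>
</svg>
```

(bCNC post)
(Date: synthetic)
G21
G90
G0 X28.648 Y108.204
M3 S874
G01 X87.014 Y108.204 F1204
G01 X87.014 Y62.451 F1204
G01 X28.648 Y62.451 F1204
G01 X28.648 Y108.204 F1204
M5
G0 X61.364 Y117.383
M3 S874
G01 X52.090 Y170.098 F1204
G01 X13.636 Y130.623 F1204
G01 X52.223 Y70.118 F1204
G01 X36.074 Y19.238 F1204
G01 X61.364 Y117.383 F1204
M5
G0 X19.316 Y204.593
M3 S874
G01 X75.886 Y204.593 F1204
G01 X75.886 Y153.028 F1204
G01 X19.316 Y153.028 F1204
G01 X19.316 Y204.593 F1204
M5
G0 X0.000 Y0.000

viewBox `0 0 142.631 210.185` with mm width/height → 1 unit = 1 mm. Flip: y_m = 210.185 − y_svg.

**Shape 1** — `<rect>` rectangle, stroke `#ff8800` → cut (S874, F1204). Machine vertices: (28.648,108.204) → (87.014,108.204) → (87.014,62.451) → (28.648,62.451) → (28.648,108.204). Closed: final G1 returns to the first vertex.

**Shape 2** — `<polygon>` closed polygon, stroke `#ff8800` → cut (S874, F1204). Machine vertices: (61.364,117.383) → (52.090,170.098) → (13.636,130.623) → (52.223,70.118) → (36.074,19.238) → (61.364,117.383). Closed: final G1 returns to the first vertex.

**Shape 3** — `<polygon>` rectangle, stroke `#ff8800` → cut (S874, F1204). Machine vertices: (19.316,204.593) → (75.886,204.593) → (75.886,153.028) → (19.316,153.028) → (19.316,204.593). Closed: final G1 returns to the first vertex.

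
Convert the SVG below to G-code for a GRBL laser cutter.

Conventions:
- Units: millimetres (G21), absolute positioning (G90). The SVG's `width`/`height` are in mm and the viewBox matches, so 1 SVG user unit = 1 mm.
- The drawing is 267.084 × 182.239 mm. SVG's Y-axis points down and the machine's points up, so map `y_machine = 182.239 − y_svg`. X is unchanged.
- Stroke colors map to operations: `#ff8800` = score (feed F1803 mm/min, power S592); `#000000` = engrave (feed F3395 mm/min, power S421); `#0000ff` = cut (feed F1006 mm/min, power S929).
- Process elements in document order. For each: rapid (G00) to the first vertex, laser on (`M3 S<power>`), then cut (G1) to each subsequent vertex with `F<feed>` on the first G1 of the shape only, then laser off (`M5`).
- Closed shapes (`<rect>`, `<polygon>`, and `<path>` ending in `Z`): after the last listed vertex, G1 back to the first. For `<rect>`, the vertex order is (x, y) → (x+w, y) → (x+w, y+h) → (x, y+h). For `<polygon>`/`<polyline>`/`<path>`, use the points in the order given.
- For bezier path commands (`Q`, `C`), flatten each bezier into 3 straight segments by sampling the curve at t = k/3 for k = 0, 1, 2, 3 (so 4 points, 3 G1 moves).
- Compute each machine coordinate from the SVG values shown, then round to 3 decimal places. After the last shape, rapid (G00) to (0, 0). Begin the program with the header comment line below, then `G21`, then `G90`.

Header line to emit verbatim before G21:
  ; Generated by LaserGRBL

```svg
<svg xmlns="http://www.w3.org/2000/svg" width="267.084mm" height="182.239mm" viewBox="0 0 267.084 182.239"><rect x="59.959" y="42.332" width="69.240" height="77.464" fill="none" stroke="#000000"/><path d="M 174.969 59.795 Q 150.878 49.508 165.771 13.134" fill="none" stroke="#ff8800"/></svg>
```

Since the viewBox matches the mm dimensions, user units are millimetres directly. The only transform is the Y-flip y_m = 182.239 − y_svg.

Shape 1 is a rectangle drawn with `<rect>`. Its stroke #000000 means engrave at S421, F3395. After flipping Y the toolpath is (59.959,139.907) → (129.199,139.907) → (129.199,62.443) → (59.959,62.443) → (59.959,139.907), returning to the start.

Shape 2 is a quadratic bezier drawn with `<path>`. Its stroke #ff8800 means score at S592, F1803. After flipping Y the toolpath is (174.969,122.444) → (163.240,132.201) → (160.174,147.754) → (165.771,169.105).

; Generated by LaserGRBL
G21
G90
G00 X59.959 Y139.907
M3 S421
G1 X129.199 Y139.907 F3395
G1 X129.199 Y62.443
G1 X59.959 Y62.443
G1 X59.959 Y139.907
M5
G00 X174.969 Y122.444
M3 S592
G1 X163.240 Y132.201 F1803
G1 X160.174 Y147.754
G1 X165.771 Y169.105
M5
G00 X0.000 Y0.000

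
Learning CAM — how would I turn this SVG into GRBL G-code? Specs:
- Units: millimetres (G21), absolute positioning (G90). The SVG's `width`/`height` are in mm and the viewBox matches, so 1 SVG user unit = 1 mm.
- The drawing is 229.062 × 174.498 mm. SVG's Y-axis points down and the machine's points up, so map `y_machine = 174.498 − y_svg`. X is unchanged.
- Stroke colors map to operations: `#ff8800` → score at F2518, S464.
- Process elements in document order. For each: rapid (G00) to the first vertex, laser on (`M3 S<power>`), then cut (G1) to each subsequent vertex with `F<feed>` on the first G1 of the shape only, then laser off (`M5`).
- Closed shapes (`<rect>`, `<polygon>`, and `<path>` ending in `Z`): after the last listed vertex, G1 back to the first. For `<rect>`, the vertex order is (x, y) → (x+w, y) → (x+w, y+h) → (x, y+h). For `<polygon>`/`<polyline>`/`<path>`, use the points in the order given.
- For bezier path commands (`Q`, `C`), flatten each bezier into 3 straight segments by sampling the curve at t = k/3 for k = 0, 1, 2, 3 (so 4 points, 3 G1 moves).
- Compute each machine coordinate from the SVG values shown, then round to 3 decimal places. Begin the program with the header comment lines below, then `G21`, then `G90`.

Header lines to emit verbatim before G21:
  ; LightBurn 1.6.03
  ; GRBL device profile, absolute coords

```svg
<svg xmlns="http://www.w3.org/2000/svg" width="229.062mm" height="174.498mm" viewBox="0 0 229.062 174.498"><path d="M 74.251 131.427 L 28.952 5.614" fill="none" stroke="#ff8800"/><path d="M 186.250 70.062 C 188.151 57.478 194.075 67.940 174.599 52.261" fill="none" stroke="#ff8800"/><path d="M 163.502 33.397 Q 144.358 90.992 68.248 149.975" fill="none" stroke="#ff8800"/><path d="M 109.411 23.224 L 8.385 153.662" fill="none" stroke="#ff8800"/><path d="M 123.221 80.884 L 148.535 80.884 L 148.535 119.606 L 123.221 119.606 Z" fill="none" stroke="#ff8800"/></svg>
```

; LightBurn 1.6.03
; GRBL device profile, absolute coords
G21
G90
G00 X74.251 Y43.071
M3 S464
G1 X28.952 Y168.884 F2518
M5
G00 X186.250 Y104.436
M3 S464
G1 X188.402 Y111.160 F2518
G1 X186.698 Y113.450
G1 X174.599 Y122.237
M5
G00 X163.502 Y141.101
M3 S464
G1 X144.410 Y102.550 F2518
G1 X112.658 Y63.691
G1 X68.248 Y24.523
M5
G00 X109.411 Y151.274
M3 S464
G1 X8.385 Y20.836 F2518
M5
G00 X123.221 Y93.614
M3 S464
G1 X148.535 Y93.614 F2518
G1 X148.535 Y54.892
G1 X123.221 Y54.892
G1 X123.221 Y93.614
M5

Since the viewBox matches the mm dimensions, user units are millimetres directly. The only transform is the Y-flip y_m = 174.498 − y_svg.

Shape 1 is a line segment drawn with `<path>`. Its stroke #ff8800 means score at S464, F2518. After flipping Y the toolpath is (74.251,43.071) → (28.952,168.884).

Shape 2 is a cubic bezier drawn with `<path>`. Its stroke #ff8800 means score at S464, F2518. After flipping Y the toolpath is (186.250,104.436) → (188.402,111.160) → (186.698,113.450) → (174.599,122.237).

Shape 3 is a quadratic bezier drawn with `<path>`. Its stroke #ff8800 means score at S464, F2518. After flipping Y the toolpath is (163.502,141.101) → (144.410,102.550) → (112.658,63.691) → (68.248,24.523).

Shape 4 is a line segment drawn with `<path>`. Its stroke #ff8800 means score at S464, F2518. After flipping Y the toolpath is (109.411,151.274) → (8.385,20.836).

Shape 5 is a rectangle drawn with `<path>`. Its stroke #ff8800 means score at S464, F2518. After flipping Y the toolpath is (123.221,93.614) → (148.535,93.614) → (148.535,54.892) → (123.221,54.892) → (123.221,93.614), returning to the start.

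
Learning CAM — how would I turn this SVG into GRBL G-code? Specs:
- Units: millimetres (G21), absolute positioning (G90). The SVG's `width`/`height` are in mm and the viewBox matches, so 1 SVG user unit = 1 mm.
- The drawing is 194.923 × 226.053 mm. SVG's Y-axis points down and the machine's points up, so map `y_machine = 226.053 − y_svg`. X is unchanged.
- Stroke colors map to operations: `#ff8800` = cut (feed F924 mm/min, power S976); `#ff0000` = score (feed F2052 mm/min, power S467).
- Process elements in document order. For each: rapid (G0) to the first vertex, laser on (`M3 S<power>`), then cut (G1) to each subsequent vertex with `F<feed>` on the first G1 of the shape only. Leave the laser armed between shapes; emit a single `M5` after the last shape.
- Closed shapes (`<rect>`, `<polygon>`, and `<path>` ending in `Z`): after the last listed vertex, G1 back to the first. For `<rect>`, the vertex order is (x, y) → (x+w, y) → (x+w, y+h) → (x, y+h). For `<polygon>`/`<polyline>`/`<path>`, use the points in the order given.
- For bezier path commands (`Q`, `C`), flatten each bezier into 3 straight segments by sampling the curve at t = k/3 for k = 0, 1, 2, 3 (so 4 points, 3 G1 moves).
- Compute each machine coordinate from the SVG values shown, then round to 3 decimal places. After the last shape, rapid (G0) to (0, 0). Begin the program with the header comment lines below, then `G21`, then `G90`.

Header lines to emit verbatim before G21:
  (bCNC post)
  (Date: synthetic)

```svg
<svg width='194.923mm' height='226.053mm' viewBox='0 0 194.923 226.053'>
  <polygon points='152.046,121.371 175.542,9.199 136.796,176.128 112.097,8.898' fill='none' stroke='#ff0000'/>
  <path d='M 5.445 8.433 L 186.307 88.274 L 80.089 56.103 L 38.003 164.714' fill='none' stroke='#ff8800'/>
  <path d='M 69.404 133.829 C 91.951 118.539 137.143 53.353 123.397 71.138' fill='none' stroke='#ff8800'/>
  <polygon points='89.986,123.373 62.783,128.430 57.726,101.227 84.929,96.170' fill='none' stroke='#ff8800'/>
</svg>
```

Since the viewBox matches the mm dimensions, user units are millimetres directly. The only transform is the Y-flip y_m = 226.053 − y_svg.

Shape 1 is a closed polygon drawn with `<polygon>`. Its stroke #ff0000 means score at S467, F2052. After flipping Y the toolpath is (152.046,104.682) → (175.542,216.854) → (136.796,49.925) → (112.097,217.155) → (152.046,104.682), returning to the start.

Shape 2 is a open polyline drawn with `<path>`. Its stroke #ff8800 means cut at S976, F924. After flipping Y the toolpath is (5.445,217.620) → (186.307,137.779) → (80.089,169.950) → (38.003,61.339).

Shape 3 is a cubic bezier drawn with `<path>`. Its stroke #ff8800 means cut at S976, F924. After flipping Y the toolpath is (69.404,92.224) → (96.478,119.225) → (120.519,149.964) → (123.397,154.915).

Shape 4 is a regular polygon drawn with `<polygon>`. Its stroke #ff8800 means cut at S976, F924. After flipping Y the toolpath is (89.986,102.680) → (62.783,97.623) → (57.726,124.826) → (84.929,129.883) → (89.986,102.680), returning to the start.

(bCNC post)
(Date: synthetic)
G21
G90
G0 X152.046 Y104.682
M3 S467
G1 X175.542 Y216.854 F2052
G1 X136.796 Y49.925
G1 X112.097 Y217.155
G1 X152.046 Y104.682
G0 X5.445 Y217.620
M3 S976
G1 X186.307 Y137.779 F924
G1 X80.089 Y169.950
G1 X38.003 Y61.339
G0 X69.404 Y92.224
M3 S976
G1 X96.478 Y119.225 F924
G1 X120.519 Y149.964
G1 X123.397 Y154.915
G0 X89.986 Y102.680
M3 S976
G1 X62.783 Y97.623 F924
G1 X57.726 Y124.826
G1 X84.929 Y129.883
G1 X89.986 Y102.680
M5
G0 X0.000 Y0.000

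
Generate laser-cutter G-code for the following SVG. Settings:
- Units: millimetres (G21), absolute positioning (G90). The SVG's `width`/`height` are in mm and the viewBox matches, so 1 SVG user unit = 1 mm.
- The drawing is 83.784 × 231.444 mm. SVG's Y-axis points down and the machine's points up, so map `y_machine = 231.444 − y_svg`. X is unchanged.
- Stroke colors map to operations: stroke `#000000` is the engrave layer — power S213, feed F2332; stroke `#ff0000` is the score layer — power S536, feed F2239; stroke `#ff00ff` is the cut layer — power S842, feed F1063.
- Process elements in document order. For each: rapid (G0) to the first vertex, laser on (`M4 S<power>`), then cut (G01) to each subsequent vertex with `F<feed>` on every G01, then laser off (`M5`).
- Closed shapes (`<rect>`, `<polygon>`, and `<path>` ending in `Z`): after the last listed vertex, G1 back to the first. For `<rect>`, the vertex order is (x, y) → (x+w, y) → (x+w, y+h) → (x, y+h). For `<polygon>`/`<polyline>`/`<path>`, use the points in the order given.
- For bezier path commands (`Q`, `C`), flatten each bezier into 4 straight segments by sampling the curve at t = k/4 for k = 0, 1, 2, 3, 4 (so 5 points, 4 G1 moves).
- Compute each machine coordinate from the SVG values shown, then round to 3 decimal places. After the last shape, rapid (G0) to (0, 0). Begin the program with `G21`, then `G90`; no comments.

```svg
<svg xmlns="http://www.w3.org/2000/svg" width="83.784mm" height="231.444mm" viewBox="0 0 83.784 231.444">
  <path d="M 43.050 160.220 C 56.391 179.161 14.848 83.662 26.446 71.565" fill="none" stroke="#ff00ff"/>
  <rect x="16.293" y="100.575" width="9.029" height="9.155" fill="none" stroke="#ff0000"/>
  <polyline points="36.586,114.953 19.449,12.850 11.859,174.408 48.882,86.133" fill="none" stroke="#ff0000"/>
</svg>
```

1 u = 1 mm; y_m = 231.444 − y.

[1] `<path>` cubic bezier, #ff00ff→cut S842 F1063: (43.050,71.224) → (44.453,75.384) → (35.402,103.912) → (26.024,138.260) → (26.446,159.879)

[2] `<rect>` rectangle, #ff0000→score S536 F2239: (16.293,130.869) → (25.322,130.869) → (25.322,121.714) → (16.293,121.714) → (16.293,130.869) (closed)

[3] `<polyline>` open polyline, #ff0000→score S536 F2239: (36.586,116.491) → (19.449,218.594) → (11.859,57.036) → (48.882,145.311)

G21
G90
G0 X43.050 Y71.224
M4 S842
G01 X44.453 Y75.384 F1063
G01 X35.402 Y103.912 F1063
G01 X26.024 Y138.260 F1063
G01 X26.446 Y159.879 F1063
M5
G0 X16.293 Y130.869
M4 S536
G01 X25.322 Y130.869 F2239
G01 X25.322 Y121.714 F2239
G01 X16.293 Y121.714 F2239
G01 X16.293 Y130.869 F2239
M5
G0 X36.586 Y116.491
M4 S536
G01 X19.449 Y218.594 F2239
G01 X11.859 Y57.036 F2239
G01 X48.882 Y145.311 F2239
M5
G0 X0.000 Y0.000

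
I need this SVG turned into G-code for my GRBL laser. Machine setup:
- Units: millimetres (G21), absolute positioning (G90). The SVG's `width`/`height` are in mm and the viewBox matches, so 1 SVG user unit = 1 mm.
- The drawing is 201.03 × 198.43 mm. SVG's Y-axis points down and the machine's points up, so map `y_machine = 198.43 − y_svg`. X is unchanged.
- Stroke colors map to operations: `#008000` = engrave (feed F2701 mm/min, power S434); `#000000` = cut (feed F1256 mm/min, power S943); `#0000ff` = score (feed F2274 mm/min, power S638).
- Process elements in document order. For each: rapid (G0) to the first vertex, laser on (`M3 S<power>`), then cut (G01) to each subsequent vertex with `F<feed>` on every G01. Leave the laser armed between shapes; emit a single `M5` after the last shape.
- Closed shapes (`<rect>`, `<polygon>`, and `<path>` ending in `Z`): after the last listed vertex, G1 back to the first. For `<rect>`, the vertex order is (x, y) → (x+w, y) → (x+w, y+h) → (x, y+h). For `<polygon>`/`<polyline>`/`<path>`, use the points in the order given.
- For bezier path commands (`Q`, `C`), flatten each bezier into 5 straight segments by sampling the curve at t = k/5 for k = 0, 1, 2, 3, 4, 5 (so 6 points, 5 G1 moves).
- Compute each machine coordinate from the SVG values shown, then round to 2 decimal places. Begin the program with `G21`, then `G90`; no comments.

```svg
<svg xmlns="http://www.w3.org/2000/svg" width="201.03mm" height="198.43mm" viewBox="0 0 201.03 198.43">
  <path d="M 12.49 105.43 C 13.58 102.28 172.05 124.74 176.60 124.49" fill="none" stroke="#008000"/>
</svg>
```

G21
G90
G0 X12.49 Y93.00
M3 S434
G01 X29.54 Y92.20 F2701
G01 X69.42 Y87.58 F2701
G01 X117.18 Y81.45 F2701
G01 X157.89 Y76.13 F2701
G01 X176.60 Y73.94 F2701
M5

1 u = 1 mm; y_m = 198.43 − y.

[1] `<path>` cubic bezier, #008000→engrave S434 F2701: (12.49,93.00) → (29.54,92.20) → (69.42,87.58) → (117.18,81.45) → (157.89,76.13) → (176.60,73.94)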